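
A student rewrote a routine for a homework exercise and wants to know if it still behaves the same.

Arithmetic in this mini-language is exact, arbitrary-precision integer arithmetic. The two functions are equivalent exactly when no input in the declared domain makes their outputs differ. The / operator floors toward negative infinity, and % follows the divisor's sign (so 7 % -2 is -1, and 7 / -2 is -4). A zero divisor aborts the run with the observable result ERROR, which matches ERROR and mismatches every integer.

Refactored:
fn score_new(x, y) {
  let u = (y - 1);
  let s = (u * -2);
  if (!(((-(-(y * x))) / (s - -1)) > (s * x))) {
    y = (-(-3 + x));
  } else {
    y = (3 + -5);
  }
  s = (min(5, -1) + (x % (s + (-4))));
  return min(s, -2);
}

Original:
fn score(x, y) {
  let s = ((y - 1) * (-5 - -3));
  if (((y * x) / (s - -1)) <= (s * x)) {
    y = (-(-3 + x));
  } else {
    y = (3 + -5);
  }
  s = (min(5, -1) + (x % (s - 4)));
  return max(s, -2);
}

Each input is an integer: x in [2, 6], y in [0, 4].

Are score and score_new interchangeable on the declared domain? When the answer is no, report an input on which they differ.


The rewrite breaks on x=2, y=0, where the results are -1 and -2.
score: s becomes 2; next (((y * x) / (s - -1)) <= (s * x)) evaluates to true; next y becomes 1; next s becomes -1; next final value -1
score_new: u becomes -1; next s becomes 2; next (!(((-(-(y * x))) / (s - -1)) > (s * x))) evaluates to true; next y becomes 1; next s becomes -1; next final value -2
verdict: not equivalent; witness: x=2, y=0


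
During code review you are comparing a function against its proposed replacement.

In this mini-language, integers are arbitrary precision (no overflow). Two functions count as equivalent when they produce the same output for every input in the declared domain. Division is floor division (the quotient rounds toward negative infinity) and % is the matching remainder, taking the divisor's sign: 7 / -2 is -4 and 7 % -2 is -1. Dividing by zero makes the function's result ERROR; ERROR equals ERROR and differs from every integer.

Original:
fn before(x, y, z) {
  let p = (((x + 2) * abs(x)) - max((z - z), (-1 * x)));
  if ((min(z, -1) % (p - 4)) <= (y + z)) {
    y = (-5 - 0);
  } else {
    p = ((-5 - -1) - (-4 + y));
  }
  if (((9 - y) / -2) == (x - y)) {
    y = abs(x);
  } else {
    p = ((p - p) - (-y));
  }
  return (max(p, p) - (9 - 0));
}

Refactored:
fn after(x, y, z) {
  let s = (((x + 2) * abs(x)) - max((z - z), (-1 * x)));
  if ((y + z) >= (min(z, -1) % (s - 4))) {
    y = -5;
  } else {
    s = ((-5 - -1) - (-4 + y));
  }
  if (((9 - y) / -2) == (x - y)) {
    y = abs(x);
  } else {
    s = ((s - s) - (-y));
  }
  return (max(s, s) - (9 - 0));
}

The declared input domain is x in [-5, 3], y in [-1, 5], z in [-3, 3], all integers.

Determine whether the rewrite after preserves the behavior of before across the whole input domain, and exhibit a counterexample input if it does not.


Equivalent — the differences include comparison usage differs; and local variable names differ; and constant usage differs; and arithmetic usage differs, yet no declared input distinguishes the two.
One worked example (x=0, y=4, z=-3) — before: p=0, then ((min(z, -1) % (p - 4)) <= (y + z)) is true, then y=-5, then (((9 - y) / -2) == (x - y)) is false, then p=-5, then returns -14; after: s=0, then ((y + z) >= (min(z, -1) % (s - 4))) is true, then y=-5, then (((9 - y) / -2) == (x - y)) is false, then s=-5, then returns -14; agreement on -14.
Every one of the 441 inputs gives matching results.
verdict: equivalent


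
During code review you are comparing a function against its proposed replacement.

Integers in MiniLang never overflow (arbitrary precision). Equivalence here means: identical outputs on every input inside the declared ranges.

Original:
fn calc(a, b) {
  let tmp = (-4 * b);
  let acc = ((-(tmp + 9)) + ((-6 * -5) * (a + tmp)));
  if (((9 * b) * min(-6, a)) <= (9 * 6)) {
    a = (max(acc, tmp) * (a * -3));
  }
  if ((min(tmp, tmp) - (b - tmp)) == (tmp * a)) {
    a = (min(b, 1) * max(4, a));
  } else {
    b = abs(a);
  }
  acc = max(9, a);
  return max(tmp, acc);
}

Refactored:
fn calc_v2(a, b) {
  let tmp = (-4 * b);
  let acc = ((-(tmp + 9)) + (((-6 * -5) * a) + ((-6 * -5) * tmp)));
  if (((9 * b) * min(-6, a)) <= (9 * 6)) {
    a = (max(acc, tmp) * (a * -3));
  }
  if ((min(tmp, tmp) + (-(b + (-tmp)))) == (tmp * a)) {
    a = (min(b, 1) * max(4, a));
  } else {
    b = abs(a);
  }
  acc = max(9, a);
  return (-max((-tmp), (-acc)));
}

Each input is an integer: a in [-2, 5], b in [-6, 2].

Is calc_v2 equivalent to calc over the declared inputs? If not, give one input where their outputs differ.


Input a=-2, b=-6: 24 from calc versus 9 from calc_v2.
verdict: not equivalent; witness: a=-2, b=-6


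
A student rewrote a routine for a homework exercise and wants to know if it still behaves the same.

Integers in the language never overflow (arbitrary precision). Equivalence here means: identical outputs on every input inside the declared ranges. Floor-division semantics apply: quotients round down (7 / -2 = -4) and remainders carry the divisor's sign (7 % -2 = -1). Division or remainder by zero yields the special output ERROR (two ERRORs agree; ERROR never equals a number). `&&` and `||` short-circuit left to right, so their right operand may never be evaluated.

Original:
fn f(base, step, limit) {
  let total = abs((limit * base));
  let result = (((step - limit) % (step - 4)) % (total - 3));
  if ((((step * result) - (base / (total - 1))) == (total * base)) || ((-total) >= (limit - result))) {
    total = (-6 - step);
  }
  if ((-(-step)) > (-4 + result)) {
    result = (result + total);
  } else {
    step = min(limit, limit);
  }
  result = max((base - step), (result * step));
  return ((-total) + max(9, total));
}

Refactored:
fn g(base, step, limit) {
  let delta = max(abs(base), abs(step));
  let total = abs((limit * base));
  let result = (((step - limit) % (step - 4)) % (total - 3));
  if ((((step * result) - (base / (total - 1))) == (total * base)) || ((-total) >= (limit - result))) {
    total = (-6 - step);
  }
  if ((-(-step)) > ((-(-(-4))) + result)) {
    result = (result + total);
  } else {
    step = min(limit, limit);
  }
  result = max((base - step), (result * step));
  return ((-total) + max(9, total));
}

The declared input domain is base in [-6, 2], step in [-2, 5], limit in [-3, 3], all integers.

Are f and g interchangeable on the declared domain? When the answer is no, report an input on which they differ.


The two are interchangeable: local variable names differ; also min/max/abs usage differs; also statement counts differ, and every declared input agrees.
Tracing base=-2, step=2, limit=-2: f: total=4, then result=0, then ((((step * result) - (base / (total - 1))) == (total * base)) || ((-total) >= (limit - result))) is false, then ((-(-step)) > (-4 + result)) is true, then result=4, then result=8, then returns 5 | g: delta=2, then total=4, then result=0, then ((((step * result) - (base / (total - 1))) == (total * base)) || ((-total) >= (limit - result))) is false, then ((-(-step)) > ((-(-(-4))) + result)) is true, then result=4, then result=8, then returns 5 — matching result 5.
Every one of the 504 inputs gives matching results.
verdict: equivalent


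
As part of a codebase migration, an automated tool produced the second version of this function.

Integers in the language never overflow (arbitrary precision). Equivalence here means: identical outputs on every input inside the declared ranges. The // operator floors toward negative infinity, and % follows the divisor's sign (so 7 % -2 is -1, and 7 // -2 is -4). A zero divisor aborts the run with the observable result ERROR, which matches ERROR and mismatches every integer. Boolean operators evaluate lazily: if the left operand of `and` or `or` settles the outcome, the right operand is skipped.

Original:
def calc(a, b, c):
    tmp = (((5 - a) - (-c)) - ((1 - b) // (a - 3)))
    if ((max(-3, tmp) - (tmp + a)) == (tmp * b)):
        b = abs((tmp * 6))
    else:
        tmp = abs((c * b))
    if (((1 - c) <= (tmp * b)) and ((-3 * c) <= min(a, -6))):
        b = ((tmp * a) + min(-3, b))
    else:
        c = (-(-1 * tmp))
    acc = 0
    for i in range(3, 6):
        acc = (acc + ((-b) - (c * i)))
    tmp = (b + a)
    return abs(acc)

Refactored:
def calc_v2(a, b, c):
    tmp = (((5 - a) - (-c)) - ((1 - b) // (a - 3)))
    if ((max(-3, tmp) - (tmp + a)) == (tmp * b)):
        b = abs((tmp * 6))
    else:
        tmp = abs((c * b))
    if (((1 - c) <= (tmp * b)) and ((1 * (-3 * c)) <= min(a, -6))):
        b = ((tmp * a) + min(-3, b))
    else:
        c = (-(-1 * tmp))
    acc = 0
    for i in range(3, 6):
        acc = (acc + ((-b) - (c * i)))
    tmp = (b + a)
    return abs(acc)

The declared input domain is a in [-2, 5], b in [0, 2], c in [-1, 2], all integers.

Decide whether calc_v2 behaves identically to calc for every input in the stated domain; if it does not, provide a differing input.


The two versions differ — the changes include arithmetic usage differs, plus constant usage differs.
Spot check at a=3, b=2, c=2 — calc: a zero divisor aborts: ERROR. calc_v2: a zero divisor aborts: ERROR. Both give ERROR.
Checked all 96 inputs in the declared domain: the outputs agree on every one.
verdict: equivalent


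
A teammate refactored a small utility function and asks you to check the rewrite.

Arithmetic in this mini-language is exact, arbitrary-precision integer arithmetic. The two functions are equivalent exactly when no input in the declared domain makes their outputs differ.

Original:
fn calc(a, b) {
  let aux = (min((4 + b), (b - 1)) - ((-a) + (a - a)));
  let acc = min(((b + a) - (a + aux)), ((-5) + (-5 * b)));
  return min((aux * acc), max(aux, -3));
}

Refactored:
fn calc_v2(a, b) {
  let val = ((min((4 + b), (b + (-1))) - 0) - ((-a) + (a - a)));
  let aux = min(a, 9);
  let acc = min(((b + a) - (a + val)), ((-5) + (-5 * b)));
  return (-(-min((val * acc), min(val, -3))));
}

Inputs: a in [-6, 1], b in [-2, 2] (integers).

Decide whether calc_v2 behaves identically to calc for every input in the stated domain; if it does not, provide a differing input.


Not equivalent: a=-6, b=-1 separates them (-3 vs -8).
calc: aux becomes -8; next acc becomes 0; next final value -3
calc_v2: val becomes -8; next aux becomes -6; next acc becomes 0; next final value -8
verdict: not equivalent; witness: a=-6, b=-1


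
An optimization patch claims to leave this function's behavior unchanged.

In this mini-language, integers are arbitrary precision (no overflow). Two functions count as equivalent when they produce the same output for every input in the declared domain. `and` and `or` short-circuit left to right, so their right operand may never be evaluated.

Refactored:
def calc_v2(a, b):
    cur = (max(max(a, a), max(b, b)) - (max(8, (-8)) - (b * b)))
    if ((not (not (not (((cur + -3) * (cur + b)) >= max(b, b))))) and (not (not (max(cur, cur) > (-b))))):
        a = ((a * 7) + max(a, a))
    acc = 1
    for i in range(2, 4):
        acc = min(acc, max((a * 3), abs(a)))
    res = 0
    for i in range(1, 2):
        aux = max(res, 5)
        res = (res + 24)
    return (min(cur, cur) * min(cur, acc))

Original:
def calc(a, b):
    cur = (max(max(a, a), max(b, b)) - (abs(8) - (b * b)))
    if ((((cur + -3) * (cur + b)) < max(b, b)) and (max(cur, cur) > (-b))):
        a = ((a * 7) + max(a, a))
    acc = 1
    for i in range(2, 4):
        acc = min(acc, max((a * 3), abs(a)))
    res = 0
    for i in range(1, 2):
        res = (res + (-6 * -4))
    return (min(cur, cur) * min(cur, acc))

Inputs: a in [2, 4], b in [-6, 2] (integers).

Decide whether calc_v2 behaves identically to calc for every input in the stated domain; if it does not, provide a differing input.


Although local variable names differ; also constant usage differs; also boolean connective usage differs; also comparison usage differs; also min/max/abs usage differs; also arithmetic usage differs; also statement counts differ, 27/27 inputs agree.
verdict: equivalent


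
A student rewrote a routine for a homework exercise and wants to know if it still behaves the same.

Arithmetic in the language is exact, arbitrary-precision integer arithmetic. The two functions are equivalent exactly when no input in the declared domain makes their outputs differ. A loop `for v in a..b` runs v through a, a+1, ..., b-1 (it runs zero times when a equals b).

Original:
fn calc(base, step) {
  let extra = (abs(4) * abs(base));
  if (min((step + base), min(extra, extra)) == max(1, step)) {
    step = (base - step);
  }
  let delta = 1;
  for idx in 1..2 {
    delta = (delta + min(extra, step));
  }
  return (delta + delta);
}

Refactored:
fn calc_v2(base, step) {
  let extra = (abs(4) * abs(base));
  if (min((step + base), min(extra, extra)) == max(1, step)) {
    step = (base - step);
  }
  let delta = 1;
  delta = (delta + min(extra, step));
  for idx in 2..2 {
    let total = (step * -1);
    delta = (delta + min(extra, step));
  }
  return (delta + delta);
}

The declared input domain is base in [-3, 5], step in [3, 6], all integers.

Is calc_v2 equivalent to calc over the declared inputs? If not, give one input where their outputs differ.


Side by side, the visible changes include: constant usage differs; arithmetic usage differs; loop structure differs; min/max/abs usage differs; local variable names differ; statement counts differ.
As a probe, take base=-3, step=3: calc runs extra = 12; (min((step + base), min(extra, extra)) == max(1, step)) -> false; delta = 1; [idx=1]; delta = 4; return 8; calc_v2 runs extra = 12; (min((step + base), min(extra, extra)) == max(1, step)) -> false; delta = 1; delta = 4; the idx loop: no iterations; return 8; both end at 8.
Checked all 36 inputs in the declared domain: the outputs agree on every one.
verdict: equivalent


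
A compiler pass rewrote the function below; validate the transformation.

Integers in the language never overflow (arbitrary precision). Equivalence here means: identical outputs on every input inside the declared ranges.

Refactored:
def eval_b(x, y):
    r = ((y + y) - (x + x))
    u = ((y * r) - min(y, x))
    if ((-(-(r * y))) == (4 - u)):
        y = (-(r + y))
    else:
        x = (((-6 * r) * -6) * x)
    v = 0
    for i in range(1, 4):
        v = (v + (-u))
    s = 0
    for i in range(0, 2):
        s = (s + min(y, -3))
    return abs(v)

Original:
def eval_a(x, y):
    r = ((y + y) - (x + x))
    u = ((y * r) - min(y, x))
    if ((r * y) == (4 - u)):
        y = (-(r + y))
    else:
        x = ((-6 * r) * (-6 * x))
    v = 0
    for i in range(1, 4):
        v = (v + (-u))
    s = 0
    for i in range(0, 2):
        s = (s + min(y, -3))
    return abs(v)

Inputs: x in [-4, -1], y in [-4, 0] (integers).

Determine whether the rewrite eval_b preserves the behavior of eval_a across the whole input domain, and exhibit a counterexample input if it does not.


Although same computation, different form, 20/20 inputs agree.
verdict: equivalent


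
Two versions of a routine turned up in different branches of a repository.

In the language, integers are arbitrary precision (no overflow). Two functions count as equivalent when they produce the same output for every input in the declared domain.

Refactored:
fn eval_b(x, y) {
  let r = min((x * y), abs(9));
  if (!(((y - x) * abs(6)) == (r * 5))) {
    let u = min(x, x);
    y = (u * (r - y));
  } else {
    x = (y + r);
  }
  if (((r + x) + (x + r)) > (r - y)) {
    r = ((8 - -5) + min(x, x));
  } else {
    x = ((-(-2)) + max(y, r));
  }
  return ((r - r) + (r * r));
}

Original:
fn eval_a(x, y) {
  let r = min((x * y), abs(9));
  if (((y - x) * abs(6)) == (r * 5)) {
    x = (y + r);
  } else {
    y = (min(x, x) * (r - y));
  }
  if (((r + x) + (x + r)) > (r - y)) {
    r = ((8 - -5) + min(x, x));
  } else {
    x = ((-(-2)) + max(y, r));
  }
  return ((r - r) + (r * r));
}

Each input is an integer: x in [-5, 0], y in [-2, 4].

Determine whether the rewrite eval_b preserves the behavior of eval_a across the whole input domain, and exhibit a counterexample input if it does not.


Behavior is preserved: although local variable names differ; and boolean connective usage differs; and statement counts differ, the outputs never diverge.
As a probe, take x=-5, y=4: eval_a runs r := -20 | (((y - x) * abs(6)) == (r * 5)): false | y := 120 | (((r + x) + (x + r)) > (r - y)): true | r := 8 | result 64; eval_b runs r := -20 | (!(((y - x) * abs(6)) == (r * 5))): true | u := -5 | y := 120 | (((r + x) + (x + r)) > (r - y)): true | r := 8 | result 64; both end at 64.
Every one of the 42 inputs gives matching results.
verdict: equivalent


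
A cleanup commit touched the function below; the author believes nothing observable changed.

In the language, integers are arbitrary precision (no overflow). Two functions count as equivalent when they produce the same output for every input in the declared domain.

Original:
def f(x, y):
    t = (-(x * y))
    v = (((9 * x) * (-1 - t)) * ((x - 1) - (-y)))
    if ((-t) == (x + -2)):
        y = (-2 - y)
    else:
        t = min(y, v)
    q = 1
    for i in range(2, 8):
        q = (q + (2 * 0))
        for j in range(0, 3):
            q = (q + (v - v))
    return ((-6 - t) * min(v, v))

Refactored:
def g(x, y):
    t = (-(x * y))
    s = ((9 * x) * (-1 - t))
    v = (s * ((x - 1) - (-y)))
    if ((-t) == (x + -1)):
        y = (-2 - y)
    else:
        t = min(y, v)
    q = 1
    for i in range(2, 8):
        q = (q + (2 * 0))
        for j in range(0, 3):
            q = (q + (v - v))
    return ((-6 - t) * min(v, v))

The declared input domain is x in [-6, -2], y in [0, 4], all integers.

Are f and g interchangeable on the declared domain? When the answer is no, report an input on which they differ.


There is a counterexample at x=-2, y=2: 900 on one side, -7560 on the other.
f: t becomes 4; next v becomes -90; next ((-t) == (x + -2)) evaluates to true; next y becomes -4; next q becomes 1; next at i=2:; next q becomes 1; next at j=0:; next q becomes 1; next at j=1:; next q becomes 1; next at j=2:; next q becomes 1; next at i=3:; next q becomes 1; next at j=0:; next q becomes 1; next at j=1:; next q becomes 1; next at j=2:; next q becomes 1; next at i=4:; next q becomes 1; next at j=0:; next q becomes 1; next at j=1:; next q becomes 1; next at j=2:; next q becomes 1; next at i=5:; next q becomes 1; next at j=0:; next q becomes 1; next at j=1:; next q becomes 1; next at j=2:; next q becomes 1; next at i=6:; next q becomes 1; next at j=0:; next q becomes 1; next at j=1:; next q becomes 1; next at j=2:; next q becomes 1; next at i=7:; next q becomes 1; next at j=0:; next q becomes 1; next at j=1:; next q becomes 1; next at j=2:; next q becomes 1; next final value 900
g: t becomes 4; next s becomes 90; next v becomes -90; next ((-t) == (x + -1)) evaluates to false; next t becomes -90; next q becomes 1; next at i=2:; next q becomes 1; next at j=0:; next q becomes 1; next at j=1:; next q becomes 1; next at j=2:; next q becomes 1; next at i=3:; next q becomes 1; next at j=0:; next q becomes 1; next at j=1:; next q becomes 1; next at j=2:; next q becomes 1; next at i=4:; next q becomes 1; next at j=0:; next q becomes 1; next at j=1:; next q becomes 1; next at j=2:; next q becomes 1; next at i=5:; next q becomes 1; next at j=0:; next q becomes 1; next at j=1:; next q becomes 1; next at j=2:; next q becomes 1; next at i=6:; next q becomes 1; next at j=0:; next q becomes 1; next at j=1:; next q becomes 1; next at j=2:; next q becomes 1; next at i=7:; next q becomes 1; next at j=0:; next q becomes 1; next at j=1:; next q becomes 1; next at j=2:; next q becomes 1; next final value -7560
verdict: not equivalent; witness: x=-2, y=2


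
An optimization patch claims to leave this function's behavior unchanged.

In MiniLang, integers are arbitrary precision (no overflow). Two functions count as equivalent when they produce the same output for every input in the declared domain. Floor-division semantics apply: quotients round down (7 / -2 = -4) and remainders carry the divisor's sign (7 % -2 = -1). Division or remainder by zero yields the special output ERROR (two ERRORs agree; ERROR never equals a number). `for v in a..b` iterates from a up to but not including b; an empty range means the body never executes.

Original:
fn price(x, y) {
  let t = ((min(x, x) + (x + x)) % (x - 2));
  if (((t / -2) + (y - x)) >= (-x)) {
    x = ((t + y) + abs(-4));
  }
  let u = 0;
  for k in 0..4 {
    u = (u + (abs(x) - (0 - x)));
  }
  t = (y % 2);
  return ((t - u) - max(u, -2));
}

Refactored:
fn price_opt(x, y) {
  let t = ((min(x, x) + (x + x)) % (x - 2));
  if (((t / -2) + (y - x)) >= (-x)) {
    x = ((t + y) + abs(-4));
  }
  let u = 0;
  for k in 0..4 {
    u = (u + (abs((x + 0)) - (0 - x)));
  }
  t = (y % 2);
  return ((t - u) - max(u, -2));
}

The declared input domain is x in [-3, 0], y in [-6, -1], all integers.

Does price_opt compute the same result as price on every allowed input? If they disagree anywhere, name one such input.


Equivalent — the differences include constant usage differs, and arithmetic usage differs, yet no declared input distinguishes the two.
Spot check at x=-2, y=-2 — price: t = -2; (((t / -2) + (y - x)) >= (-x)) -> false; u = 0; [k=0]; u = 0; [k=1]; u = 0; [k=2]; u = 0; [k=3]; u = 0; t = 0; return 0. price_opt: t = -2; (((t / -2) + (y - x)) >= (-x)) -> false; u = 0; [k=0]; u = 0; [k=1]; u = 0; [k=2]; u = 0; [k=3]; u = 0; t = 0; return 0. Both give 0.
Sweeping the whole domain (24 inputs) finds no disagreement.
verdict: equivalent


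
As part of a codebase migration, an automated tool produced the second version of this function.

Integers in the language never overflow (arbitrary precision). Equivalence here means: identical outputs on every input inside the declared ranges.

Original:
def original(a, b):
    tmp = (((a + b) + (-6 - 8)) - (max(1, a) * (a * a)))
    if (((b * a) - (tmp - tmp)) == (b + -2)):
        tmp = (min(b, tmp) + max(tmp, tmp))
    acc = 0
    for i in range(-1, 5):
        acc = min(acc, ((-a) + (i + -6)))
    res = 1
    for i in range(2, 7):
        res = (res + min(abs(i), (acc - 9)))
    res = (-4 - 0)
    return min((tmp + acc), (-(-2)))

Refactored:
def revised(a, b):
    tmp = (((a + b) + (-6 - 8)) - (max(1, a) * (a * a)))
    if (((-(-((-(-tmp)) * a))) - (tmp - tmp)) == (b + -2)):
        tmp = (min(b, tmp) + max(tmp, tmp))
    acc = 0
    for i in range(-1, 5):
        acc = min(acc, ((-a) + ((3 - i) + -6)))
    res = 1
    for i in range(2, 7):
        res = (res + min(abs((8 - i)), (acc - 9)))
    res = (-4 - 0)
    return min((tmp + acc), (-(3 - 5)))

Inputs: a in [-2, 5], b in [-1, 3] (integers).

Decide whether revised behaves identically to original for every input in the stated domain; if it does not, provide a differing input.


Run the pair on a=-1, b=1.
original: tmp := -15 | (((b * a) - (tmp - tmp)) == (b + -2)): true | tmp := -30 | acc := 0 | iter i=-1: | acc := -6 | iter i=0: | acc := -6 | iter i=1: | acc := -6 | iter i=2: | acc := -6 | iter i=3: | acc := -6 | iter i=4: | acc := -6 | res := 1 | iter i=2: | res := -14 | iter i=3: | res := -29 | iter i=4: | res := -44 | iter i=5: | res := -59 | iter i=6: | res := -74 | res := -4 | result -36
revised: tmp := -15 | (((-(-((-(-tmp)) * a))) - (tmp - tmp)) == (b + -2)): false | acc := 0 | iter i=-1: | acc := -1 | iter i=0: | acc := -2 | iter i=1: | acc := -3 | iter i=2: | acc := -4 | iter i=3: | acc := -5 | iter i=4: | acc := -6 | res := 1 | iter i=2: | res := -14 | iter i=3: | res := -29 | iter i=4: | res := -44 | iter i=5: | res := -59 | iter i=6: | res := -74 | res := -4 | result -21
-36 and -21 differ, so these are not the same function on this domain.
verdict: not equivalent; witness: a=-1, b=1


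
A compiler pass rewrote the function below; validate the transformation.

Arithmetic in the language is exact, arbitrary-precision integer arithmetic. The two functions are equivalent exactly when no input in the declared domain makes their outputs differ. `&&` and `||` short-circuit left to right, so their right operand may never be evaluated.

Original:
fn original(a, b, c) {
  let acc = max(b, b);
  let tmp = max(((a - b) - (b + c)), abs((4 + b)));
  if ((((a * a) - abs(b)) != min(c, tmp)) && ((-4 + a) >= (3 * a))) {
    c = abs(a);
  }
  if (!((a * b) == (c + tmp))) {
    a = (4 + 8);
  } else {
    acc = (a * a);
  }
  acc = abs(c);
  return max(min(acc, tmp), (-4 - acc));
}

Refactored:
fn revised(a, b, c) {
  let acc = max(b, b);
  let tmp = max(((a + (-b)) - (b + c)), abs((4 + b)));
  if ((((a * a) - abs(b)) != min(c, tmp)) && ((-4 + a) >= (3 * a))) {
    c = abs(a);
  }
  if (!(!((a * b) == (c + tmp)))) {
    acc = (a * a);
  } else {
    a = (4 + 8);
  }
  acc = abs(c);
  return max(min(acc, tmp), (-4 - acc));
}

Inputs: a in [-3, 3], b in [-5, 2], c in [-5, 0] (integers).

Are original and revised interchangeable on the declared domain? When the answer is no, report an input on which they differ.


Differences: boolean connective usage differs, plus arithmetic usage differs — yet all 336 inputs agree.
verdict: equivalent


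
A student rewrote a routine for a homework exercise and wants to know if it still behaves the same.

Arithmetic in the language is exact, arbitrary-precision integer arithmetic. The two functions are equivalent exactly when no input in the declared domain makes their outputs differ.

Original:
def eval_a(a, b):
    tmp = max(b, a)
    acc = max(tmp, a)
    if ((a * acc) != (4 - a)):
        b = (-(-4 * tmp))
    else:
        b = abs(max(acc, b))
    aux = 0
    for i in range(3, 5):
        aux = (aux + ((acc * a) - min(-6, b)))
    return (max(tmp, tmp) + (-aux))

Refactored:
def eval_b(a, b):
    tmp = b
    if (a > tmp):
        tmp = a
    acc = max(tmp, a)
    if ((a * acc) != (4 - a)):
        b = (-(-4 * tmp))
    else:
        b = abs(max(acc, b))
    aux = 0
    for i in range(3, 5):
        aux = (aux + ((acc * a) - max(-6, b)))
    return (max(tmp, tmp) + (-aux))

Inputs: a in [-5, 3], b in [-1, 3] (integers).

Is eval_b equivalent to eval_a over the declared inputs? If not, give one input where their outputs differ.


Input a=-5, b=-1: -23 from eval_a versus -19 from eval_b.
verdict: not equivalent; witness: a=-5, b=-1


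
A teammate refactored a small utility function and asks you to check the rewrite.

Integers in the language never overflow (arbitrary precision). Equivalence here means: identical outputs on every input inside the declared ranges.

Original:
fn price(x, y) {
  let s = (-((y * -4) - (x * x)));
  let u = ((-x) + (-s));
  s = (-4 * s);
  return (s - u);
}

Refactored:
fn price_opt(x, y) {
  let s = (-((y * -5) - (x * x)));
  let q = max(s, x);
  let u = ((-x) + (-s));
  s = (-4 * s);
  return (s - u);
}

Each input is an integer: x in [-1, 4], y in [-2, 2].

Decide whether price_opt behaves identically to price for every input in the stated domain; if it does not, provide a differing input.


Evaluate both at x=-1, y=-2.
price: s = -7; u = 8; s = 28; return 20
price_opt: s = -9; q = -1; u = 10; s = 36; return 26
20 vs 26 — the two versions disagree here.
verdict: not equivalent; witness: x=-1, y=-2


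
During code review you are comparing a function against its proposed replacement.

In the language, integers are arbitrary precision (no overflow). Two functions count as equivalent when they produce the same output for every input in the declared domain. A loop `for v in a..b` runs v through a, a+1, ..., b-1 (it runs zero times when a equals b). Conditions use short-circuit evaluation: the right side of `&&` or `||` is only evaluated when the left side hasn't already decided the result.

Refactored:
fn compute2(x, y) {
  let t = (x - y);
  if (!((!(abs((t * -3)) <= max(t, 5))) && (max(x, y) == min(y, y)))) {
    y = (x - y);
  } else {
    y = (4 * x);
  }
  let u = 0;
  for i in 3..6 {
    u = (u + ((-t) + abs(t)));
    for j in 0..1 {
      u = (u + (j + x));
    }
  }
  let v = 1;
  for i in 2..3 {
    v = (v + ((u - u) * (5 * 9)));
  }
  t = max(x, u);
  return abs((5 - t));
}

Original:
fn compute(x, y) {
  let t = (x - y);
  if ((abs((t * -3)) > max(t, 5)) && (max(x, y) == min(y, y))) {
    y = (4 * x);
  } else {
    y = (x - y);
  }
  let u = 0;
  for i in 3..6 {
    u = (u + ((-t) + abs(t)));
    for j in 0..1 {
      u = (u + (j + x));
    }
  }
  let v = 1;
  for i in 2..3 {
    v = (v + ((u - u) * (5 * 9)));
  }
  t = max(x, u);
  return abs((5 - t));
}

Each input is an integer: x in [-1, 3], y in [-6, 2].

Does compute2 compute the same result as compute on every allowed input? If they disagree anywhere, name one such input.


Behavior is preserved: although boolean connective usage differs, comparison usage differs, the outputs never diverge.
One worked example (x=3, y=-5) — compute: t := 8 | ((abs((t * -3)) > max(t, 5)) && (max(x, y) == min(y, y))): false | y := 8 | u := 0 | iter i=3: | u := 0 | iter j=0: | u := 3 | iter i=4: | u := 3 | iter j=0: | u := 6 | iter i=5: | u := 6 | iter j=0: | u := 9 | v := 1 | iter i=2: | v := 1 | t := 9 | result 4; compute2: t := 8 | (!((!(abs((t * -3)) <= max(t, 5))) && (max(x, y) == min(y, y)))): true | y := 8 | u := 0 | iter i=3: | u := 0 | iter j=0: | u := 3 | iter i=4: | u := 3 | iter j=0: | u := 6 | iter i=5: | u := 6 | iter j=0: | u := 9 | v := 1 | iter i=2: | v := 1 | t := 9 | result 4; agreement on 4.
Sweeping the whole domain (45 inputs) finds no disagreement.
verdict: equivalent


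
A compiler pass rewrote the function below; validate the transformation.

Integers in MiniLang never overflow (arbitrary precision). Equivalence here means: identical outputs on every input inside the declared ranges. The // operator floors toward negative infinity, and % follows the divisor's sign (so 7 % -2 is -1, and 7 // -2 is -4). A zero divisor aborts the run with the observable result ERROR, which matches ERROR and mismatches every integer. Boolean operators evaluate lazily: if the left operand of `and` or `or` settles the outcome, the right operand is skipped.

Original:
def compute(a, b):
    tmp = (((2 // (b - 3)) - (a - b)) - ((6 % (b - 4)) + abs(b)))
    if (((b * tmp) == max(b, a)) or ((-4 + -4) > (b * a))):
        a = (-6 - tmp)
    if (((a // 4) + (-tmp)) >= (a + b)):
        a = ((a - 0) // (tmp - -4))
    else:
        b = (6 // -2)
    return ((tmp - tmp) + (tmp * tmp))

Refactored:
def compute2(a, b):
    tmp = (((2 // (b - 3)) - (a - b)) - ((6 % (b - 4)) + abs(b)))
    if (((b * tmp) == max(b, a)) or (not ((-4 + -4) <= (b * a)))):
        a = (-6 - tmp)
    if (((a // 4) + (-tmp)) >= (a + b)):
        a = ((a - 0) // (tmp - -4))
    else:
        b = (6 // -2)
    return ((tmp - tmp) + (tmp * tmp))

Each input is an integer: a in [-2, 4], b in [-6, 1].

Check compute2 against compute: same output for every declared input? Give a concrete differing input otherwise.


Although comparison usage differs; and boolean connective usage differs, 56/56 inputs agree.
verdict: equivalent


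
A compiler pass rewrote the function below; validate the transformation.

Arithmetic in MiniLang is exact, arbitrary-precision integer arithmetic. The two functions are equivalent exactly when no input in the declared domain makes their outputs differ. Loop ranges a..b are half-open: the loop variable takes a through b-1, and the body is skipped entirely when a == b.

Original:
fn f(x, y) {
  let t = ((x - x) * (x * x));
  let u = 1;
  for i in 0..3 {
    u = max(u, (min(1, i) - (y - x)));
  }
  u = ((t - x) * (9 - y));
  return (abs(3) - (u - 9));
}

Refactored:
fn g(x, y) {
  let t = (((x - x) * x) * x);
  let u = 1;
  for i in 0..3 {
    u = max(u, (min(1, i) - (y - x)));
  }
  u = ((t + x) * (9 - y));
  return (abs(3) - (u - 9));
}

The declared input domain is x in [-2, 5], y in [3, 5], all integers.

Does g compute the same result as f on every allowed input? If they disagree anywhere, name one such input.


Take x=-2, y=3.
f: t=0, then u=1, then (i=0), then u=1, then (i=1), then u=1, then (i=2), then u=1, then u=12, then returns 0
g: t=0, then u=1, then (i=0), then u=1, then (i=1), then u=1, then (i=2), then u=1, then u=-12, then returns 24
0 against 24: the behavior changed.
verdict: not equivalent; witness: x=-2, y=3


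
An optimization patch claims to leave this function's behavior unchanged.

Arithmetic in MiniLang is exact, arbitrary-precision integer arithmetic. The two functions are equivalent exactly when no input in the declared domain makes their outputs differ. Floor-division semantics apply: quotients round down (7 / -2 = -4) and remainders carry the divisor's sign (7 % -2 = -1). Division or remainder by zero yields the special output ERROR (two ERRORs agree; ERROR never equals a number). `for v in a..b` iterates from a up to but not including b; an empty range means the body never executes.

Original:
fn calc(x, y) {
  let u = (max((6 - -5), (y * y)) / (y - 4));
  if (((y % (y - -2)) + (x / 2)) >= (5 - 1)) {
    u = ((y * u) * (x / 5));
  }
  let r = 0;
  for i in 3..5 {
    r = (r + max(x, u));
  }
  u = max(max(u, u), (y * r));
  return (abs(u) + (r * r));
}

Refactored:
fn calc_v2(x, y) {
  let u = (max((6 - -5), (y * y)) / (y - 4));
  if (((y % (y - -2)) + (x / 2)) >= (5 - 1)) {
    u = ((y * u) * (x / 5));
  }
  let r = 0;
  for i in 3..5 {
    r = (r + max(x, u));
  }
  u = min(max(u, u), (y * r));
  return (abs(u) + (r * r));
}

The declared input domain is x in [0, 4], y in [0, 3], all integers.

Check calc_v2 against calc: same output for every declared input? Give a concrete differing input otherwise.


On input x=0, y=0, calc returns 0 while calc_v2 returns 3.
verdict: not equivalent; witness: x=0, y=0


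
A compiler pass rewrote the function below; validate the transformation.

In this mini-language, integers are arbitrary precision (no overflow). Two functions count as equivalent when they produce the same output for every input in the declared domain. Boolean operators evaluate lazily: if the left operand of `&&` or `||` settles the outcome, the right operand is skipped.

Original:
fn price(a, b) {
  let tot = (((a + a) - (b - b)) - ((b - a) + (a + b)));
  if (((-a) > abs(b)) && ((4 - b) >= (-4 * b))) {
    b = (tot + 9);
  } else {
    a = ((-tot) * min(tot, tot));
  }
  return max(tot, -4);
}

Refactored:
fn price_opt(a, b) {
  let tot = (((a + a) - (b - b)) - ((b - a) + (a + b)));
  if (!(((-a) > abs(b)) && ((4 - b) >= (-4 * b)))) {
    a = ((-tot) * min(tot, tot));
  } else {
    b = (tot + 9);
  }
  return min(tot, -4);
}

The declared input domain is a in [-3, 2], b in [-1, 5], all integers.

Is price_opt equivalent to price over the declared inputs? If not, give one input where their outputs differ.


Try a=-3, b=0.
price: tot=-6, then (((-a) > abs(b)) && ((4 - b) >= (-4 * b))) is true, then b=3, then returns -4
price_opt: tot=-6, then (!(((-a) > abs(b)) && ((4 - b) >= (-4 * b)))) is false, then b=3, then returns -6
-4 vs -6 — the two versions disagree here.
verdict: not equivalent; witness: a=-3, b=0


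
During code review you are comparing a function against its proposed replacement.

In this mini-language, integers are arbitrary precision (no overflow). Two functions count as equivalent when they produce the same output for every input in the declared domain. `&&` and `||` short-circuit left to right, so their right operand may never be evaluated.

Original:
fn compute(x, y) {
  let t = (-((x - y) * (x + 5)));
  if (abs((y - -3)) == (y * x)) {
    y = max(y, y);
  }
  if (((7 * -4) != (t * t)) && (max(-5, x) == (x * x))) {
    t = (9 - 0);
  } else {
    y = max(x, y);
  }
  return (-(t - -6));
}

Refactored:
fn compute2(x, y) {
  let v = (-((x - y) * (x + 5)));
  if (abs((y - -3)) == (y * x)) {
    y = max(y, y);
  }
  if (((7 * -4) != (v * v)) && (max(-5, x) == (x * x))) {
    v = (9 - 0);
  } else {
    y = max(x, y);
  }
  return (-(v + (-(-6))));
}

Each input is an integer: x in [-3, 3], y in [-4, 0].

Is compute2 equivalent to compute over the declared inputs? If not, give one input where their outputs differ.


Behavior is preserved: although arithmetic usage differs, local variable names differ, the outputs never diverge.
Spot check at x=-3, y=-1 — compute: t becomes 4; next (abs((y - -3)) == (y * x)) evaluates to false; next (((7 * -4) != (t * t)) && (max(-5, x) == (x * x))) evaluates to false; next y becomes -1; next final value -10. compute2: v becomes 4; next (abs((y - -3)) == (y * x)) evaluates to false; next (((7 * -4) != (v * v)) && (max(-5, x) == (x * x))) evaluates to false; next y becomes -1; next final value -10. Both give -10.
An exhaustive pass over the 35 declared inputs shows identical outputs.
verdict: equivalent


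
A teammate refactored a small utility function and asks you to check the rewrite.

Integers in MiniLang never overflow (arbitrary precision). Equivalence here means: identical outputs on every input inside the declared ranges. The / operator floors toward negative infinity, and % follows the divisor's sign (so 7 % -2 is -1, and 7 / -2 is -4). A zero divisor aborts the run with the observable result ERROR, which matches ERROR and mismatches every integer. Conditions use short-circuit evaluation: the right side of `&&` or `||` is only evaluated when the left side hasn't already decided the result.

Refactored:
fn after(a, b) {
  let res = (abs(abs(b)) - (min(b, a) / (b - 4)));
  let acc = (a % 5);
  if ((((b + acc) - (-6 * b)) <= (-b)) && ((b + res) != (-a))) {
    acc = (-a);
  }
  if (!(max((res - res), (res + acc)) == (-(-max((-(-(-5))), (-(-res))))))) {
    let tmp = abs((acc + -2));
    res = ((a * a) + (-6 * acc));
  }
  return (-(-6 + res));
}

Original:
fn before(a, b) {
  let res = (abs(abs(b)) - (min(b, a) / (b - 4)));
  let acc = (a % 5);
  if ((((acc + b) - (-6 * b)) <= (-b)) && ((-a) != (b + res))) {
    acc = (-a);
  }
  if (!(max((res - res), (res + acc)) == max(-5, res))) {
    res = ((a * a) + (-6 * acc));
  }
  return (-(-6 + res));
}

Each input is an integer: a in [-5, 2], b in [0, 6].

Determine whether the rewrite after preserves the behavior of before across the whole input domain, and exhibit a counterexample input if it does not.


Side by side, the visible changes include: arithmetic usage differs, and constant usage differs, and min/max/abs usage differs, and statement counts differ, and local variable names differ.
Tracing a=1, b=6: before: res becomes 6; next acc becomes 1; next ((((acc + b) - (-6 * b)) <= (-b)) && ((-a) != (b + res))) evaluates to false; next (!(max((res - res), (res + acc)) == max(-5, res))) evaluates to true; next res becomes -5; next final value 11 | after: res becomes 6; next acc becomes 1; next ((((b + acc) - (-6 * b)) <= (-b)) && ((b + res) != (-a))) evaluates to false; next (!(max((res - res), (res + acc)) == (-(-max((-(-(-5))), (-(-res))))))) evaluates to true; next tmp becomes 1; next res becomes -5; next final value 11 — matching result 11.
Across all 56 domain points the two functions coincide.
verdict: equivalent


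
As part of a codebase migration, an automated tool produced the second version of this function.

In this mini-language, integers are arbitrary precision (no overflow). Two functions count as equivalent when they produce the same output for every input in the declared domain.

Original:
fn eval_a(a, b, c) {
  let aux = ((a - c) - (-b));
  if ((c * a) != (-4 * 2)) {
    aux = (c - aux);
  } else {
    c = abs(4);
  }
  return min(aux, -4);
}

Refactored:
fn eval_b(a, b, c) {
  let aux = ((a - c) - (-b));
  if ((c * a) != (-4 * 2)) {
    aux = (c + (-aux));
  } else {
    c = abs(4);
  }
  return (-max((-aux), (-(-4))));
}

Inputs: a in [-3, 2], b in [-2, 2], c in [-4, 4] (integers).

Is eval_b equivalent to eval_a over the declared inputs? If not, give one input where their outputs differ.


Differences: arithmetic usage differs; min/max/abs usage differs — yet all 270 inputs agree.
verdict: equivalent


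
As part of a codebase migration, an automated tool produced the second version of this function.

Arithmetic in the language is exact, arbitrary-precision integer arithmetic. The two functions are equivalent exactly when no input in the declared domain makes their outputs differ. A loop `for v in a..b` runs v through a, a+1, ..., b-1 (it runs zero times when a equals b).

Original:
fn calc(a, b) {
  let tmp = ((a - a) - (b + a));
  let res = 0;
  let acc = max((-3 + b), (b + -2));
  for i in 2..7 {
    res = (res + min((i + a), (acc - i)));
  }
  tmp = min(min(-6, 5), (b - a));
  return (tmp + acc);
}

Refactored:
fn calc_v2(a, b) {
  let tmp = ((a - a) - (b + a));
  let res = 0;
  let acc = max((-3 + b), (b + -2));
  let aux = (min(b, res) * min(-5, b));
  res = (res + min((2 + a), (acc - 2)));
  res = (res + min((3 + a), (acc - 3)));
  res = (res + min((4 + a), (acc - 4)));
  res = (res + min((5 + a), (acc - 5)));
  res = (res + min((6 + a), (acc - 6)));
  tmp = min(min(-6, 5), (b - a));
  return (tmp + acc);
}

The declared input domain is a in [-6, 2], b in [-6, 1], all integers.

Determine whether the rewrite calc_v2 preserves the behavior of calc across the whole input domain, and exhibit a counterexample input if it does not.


Differences: min/max/abs usage differs; and loop structure differs; and local variable names differ; and statement counts differ; and arithmetic usage differs; and constant usage differs — yet all 72 inputs agree.
verdict: equivalent
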